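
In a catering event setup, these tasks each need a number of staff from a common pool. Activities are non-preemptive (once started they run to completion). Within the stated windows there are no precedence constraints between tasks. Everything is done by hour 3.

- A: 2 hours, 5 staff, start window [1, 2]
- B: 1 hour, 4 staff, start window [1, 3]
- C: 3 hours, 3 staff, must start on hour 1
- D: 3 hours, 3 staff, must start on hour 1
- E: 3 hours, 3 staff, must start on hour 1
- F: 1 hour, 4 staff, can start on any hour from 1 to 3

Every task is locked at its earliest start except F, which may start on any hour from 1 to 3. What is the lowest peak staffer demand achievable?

F@1: h1:22  h2:14  h3:9 → peak 22
F@2: h1:18  h2:18  h3:9 → peak 18
F@3: h1:18  h2:14  h3:13 → peak 18
Best is F@2, peak 18.

18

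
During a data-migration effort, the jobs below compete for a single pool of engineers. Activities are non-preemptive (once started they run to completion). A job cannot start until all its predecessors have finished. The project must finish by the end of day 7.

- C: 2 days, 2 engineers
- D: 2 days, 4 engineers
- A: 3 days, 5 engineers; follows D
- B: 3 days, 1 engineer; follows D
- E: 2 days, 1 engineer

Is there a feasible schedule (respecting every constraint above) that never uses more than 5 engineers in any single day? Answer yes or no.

no

The minimum achievable peak is 6; 5 < 6, so no feasible schedule stays within the cap.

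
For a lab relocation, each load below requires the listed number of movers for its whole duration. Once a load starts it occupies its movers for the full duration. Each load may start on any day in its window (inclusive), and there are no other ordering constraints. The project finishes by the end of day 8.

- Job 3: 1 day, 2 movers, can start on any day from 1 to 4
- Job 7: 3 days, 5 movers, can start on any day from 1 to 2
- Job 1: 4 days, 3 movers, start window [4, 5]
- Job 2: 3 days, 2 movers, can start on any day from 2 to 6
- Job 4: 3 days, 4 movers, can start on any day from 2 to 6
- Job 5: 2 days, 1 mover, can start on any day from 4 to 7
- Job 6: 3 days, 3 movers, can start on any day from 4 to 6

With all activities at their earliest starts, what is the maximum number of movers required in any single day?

13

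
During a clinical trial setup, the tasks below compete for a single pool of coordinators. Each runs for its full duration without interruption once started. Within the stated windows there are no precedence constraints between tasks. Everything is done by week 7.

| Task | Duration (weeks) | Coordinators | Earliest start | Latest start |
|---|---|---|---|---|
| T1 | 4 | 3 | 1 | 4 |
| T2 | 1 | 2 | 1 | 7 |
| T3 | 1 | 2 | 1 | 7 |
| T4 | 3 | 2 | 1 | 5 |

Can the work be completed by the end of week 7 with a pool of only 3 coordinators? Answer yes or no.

no

Total coordinator-weeks = 22; over 7 weeks the average is 22/7 > 3, so some week must exceed 3.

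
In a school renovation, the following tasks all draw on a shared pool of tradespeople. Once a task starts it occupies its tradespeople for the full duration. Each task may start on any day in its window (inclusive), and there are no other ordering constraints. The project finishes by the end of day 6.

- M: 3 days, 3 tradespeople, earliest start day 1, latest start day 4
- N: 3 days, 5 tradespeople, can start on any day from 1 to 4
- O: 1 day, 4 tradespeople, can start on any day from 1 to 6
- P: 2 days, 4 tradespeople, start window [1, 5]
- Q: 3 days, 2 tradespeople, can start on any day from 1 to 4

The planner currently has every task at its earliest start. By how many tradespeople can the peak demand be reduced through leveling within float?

Early-start peak: d1:18  d2:14  d3:10  d4:0  d5:0  d6:0 ⇒ 18.
Leveled (M@1, N@4, O@1, P@2, Q@4): d1:7  d2:7  d3:7  d4:7  d5:7  d6:7 ⇒ 7.
Reduction 18 − 7 = 11.

11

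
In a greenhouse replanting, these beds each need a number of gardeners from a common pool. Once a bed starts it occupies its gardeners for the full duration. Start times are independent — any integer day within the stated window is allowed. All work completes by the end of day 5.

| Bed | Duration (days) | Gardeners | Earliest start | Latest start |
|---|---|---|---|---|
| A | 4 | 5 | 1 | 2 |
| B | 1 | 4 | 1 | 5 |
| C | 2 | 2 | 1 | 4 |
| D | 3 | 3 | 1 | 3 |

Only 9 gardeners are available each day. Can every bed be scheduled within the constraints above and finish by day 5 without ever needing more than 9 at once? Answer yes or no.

Schedule A@1, B@5, C@1, D@3: d1:7  d2:7  d3:8  d4:8  d5:7 — peak 8 ≤ 9.

yes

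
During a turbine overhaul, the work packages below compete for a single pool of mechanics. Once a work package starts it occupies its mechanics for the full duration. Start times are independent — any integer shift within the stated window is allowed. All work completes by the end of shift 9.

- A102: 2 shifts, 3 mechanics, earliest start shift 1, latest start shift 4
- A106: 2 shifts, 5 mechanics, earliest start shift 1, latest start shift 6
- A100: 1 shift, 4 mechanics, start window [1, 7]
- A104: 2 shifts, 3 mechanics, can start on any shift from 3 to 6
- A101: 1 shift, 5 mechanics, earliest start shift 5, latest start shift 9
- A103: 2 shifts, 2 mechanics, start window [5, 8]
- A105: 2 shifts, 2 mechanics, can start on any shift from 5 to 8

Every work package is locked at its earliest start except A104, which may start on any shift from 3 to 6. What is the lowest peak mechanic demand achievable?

12

A104@3: s1:12  s2:8  s3:3  s4:3  s5:9  s6:4  s7:0  s8:0  s9:0 → peak 12
A104@4: s1:12  s2:8  s3:0  s4:3  s5:12  s6:4  s7:0  s8:0  s9:0 → peak 12
A104@5: s1:12  s2:8  s3:0  s4:0  s5:12  s6:7  s7:0  s8:0  s9:0 → peak 12
A104@6: s1:12  s2:8  s3:0  s4:0  s5:9  s6:7  s7:3  s8:0  s9:0 → peak 12
Best is A104@3, peak 12.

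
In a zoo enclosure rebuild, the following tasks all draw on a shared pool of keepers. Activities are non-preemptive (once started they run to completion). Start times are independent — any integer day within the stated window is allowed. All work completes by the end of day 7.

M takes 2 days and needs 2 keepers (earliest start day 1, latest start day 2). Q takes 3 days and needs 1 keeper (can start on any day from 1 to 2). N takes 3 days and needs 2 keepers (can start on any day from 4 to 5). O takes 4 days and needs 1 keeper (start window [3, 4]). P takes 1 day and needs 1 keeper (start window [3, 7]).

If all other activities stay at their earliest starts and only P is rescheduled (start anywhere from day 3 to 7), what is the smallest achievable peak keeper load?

P@3: d1:3  d2:3  d3:3  d4:3  d5:3  d6:3  d7:0 → peak 3
P@4: d1:3  d2:3  d3:2  d4:4  d5:3  d6:3  d7:0 → peak 4
P@5: d1:3  d2:3  d3:2  d4:3  d5:4  d6:3  d7:0 → peak 4
P@6: d1:3  d2:3  d3:2  d4:3  d5:3  d6:4  d7:0 → peak 4
P@7: d1:3  d2:3  d3:2  d4:3  d5:3  d6:3  d7:1 → peak 3
Best is P@3, peak 3.

3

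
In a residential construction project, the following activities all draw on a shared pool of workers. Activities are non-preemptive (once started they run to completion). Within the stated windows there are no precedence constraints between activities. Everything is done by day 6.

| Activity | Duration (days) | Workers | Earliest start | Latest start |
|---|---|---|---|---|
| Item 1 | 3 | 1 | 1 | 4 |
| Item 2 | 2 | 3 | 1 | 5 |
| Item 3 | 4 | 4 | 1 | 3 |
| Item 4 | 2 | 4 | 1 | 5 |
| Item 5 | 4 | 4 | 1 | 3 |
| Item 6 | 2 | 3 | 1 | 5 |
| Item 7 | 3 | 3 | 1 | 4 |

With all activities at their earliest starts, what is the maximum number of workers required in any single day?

22

Early-start schedule: Item 1@1, Item 2@1, Item 3@1, Item 4@1, Item 5@1, Item 6@1, Item 7@1.
Load per day: day 1: 22, day 2: 22, day 3: 12, day 4: 8, day 5: 0, day 6: 0.
Peak is 22.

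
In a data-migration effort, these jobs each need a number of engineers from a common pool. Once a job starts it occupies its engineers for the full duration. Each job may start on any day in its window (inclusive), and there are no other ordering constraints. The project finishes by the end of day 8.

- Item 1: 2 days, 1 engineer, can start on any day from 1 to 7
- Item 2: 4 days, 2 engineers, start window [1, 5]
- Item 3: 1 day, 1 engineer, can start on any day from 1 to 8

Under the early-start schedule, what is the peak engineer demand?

4

Early-start schedule: Item 1@1, Item 2@1, Item 3@1.
Load per day: day 1: 4, day 2: 3, day 3: 2, day 4: 2, day 5: 0, day 6: 0, day 7: 0, day 8: 0.
Peak is 4.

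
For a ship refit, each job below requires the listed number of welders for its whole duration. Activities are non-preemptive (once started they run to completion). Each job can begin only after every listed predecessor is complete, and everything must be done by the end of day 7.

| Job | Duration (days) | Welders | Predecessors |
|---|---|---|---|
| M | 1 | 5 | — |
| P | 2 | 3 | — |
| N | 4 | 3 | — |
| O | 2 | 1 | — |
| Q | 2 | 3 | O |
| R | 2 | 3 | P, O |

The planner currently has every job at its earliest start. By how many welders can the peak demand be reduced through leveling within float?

Early-start peak: d1:12  d2:7  d3:9  d4:9  d5:0  d6:0  d7:0 ⇒ 12.
Leveled (M@1, P@2, N@2, O@4, Q@6, R@6): d1:5  d2:6  d3:6  d4:4  d5:4  d6:6  d7:6 ⇒ 6.
Reduction 12 − 6 = 6.

6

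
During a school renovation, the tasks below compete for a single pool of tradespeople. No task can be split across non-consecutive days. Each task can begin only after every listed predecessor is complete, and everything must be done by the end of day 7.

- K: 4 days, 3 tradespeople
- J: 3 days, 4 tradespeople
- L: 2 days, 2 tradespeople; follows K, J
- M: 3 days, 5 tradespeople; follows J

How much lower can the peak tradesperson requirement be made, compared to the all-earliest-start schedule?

Early-start peak: d1:7  d2:7  d3:7  d4:8  d5:7  d6:7  d7:0 ⇒ 8.
Leveled (K@1, J@1, L@5, M@5): d1:7  d2:7  d3:7  d4:3  d5:7  d6:7  d7:5 ⇒ 7.
Reduction 8 − 7 = 1.

1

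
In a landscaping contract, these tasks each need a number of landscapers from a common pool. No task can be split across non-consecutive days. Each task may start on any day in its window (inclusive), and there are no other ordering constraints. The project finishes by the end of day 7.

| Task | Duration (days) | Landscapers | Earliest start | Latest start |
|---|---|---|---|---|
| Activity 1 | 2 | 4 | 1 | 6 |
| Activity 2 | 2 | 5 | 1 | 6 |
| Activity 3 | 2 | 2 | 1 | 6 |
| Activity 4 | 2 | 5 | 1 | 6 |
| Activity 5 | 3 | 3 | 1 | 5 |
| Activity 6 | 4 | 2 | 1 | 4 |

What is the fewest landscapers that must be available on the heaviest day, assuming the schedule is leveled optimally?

8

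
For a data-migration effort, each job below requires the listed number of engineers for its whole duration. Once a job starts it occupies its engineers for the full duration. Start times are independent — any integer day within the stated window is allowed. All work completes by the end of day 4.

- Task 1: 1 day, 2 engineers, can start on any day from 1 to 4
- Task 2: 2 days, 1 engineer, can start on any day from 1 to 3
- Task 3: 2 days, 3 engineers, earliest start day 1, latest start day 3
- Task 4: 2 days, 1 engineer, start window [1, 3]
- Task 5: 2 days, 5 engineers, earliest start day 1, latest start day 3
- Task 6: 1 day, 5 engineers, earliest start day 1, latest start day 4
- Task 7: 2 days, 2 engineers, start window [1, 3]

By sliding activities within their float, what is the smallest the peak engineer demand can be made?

9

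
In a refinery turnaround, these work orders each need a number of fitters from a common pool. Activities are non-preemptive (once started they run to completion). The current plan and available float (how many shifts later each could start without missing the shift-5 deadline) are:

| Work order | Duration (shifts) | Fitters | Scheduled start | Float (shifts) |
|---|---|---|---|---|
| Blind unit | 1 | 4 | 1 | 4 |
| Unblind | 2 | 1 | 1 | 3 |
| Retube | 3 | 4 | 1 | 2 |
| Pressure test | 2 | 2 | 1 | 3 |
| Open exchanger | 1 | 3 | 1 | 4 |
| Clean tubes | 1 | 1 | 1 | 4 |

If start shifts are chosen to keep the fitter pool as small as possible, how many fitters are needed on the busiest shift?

6

Early-start (Blind unit@1, Unblind@1, Retube@1, Pressure test@1, Open exchanger@1, Clean tubes@1) gives peak 15: s1:15  s2:7  s3:4  s4:0  s5:0.
Shift Retube→2, Pressure test→3, Open exchanger→5.
Schedule Blind unit@1, Unblind@1, Retube@2, Pressure test@3, Open exchanger@5, Clean tubes@1: s1:6  s2:5  s3:6  s4:6  s5:3 — peak 6.
Total fitter-shifts = 26 over 5 shifts ⇒ peak ≥ ⌈26/5⌉ = 6, so 6 is optimal.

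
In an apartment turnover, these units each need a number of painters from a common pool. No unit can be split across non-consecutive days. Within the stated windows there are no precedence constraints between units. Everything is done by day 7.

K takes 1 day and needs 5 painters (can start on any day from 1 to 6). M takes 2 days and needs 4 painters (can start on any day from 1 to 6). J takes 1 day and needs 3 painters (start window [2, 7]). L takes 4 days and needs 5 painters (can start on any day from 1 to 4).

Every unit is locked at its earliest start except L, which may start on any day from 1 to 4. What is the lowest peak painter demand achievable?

9

L@1: d1:14  d2:12  d3:5  d4:5  d5:0  d6:0  d7:0 → peak 14
L@2: d1:9  d2:12  d3:5  d4:5  d5:5  d6:0  d7:0 → peak 12
L@3: d1:9  d2:7  d3:5  d4:5  d5:5  d6:5  d7:0 → peak 9
L@4: d1:9  d2:7  d3:0  d4:5  d5:5  d6:5  d7:5 → peak 9
Best is L@3, peak 9.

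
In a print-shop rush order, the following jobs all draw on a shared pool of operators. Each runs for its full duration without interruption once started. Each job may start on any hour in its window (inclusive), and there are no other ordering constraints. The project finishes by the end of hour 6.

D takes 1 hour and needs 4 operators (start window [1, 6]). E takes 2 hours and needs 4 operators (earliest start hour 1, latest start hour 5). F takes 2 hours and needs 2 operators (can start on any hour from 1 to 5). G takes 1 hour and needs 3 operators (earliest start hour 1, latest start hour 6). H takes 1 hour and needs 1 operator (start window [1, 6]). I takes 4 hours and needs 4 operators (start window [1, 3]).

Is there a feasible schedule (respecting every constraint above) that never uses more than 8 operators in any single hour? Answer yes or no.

Schedule D@1, E@1, F@2, G@4, H@2, I@3: h1:8  h2:7  h3:6  h4:7  h5:4  h6:4 — peak 8 ≤ 8.

yes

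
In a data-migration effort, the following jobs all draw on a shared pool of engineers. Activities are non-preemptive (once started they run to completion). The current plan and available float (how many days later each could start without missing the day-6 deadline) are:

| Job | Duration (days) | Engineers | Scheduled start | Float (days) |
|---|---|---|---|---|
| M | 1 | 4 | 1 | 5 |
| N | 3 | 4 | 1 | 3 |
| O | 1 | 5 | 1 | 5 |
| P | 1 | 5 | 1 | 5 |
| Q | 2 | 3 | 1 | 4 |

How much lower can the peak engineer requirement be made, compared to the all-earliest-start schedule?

14

Early-start peak: d1:21  d2:7  d3:4  d4:0  d5:0  d6:0 ⇒ 21.
Leveled (M@1, N@2, O@5, P@6, Q@1): d1:7  d2:7  d3:4  d4:4  d5:5  d6:5 ⇒ 7.
Reduction 21 − 7 = 14.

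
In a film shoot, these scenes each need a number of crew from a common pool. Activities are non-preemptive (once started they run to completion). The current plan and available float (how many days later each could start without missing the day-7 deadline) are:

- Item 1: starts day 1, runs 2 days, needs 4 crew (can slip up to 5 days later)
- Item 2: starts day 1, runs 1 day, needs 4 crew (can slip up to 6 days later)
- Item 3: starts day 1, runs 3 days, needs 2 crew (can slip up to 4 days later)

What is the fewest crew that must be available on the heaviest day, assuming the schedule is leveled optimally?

Early-start (Item 1@1, Item 2@1, Item 3@1) gives peak 10: d1:10  d2:6  d3:2  d4:0  d5:0  d6:0  d7:0.
Shift Item 2→3, Item 3→4.
Schedule Item 1@1, Item 2@3, Item 3@4: d1:4  d2:4  d3:4  d4:2  d5:2  d6:2  d7:0 — peak 4.

4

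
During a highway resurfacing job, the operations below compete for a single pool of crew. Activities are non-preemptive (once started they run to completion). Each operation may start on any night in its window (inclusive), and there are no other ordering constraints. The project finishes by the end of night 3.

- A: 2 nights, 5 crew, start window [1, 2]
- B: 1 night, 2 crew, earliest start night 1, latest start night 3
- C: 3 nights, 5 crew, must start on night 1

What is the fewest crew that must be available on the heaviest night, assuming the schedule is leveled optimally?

10

Early-start (A@1, B@1, C@1) gives peak 12: n1:12  n2:10  n3:5.
Shift B→3.
Schedule A@1, B@3, C@1: n1:10  n2:10  n3:7 — peak 10.
No arrangement of the 6 feasible schedules does better.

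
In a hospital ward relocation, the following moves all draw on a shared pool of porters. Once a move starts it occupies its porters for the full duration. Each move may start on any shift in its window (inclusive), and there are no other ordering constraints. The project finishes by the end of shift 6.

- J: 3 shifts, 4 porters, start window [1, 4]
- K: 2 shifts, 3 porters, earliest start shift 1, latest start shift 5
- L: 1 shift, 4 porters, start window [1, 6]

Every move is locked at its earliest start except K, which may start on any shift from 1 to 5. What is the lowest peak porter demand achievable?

8

K@1: s1:11  s2:7  s3:4  s4:0  s5:0  s6:0 → peak 11
K@2: s1:8  s2:7  s3:7  s4:0  s5:0  s6:0 → peak 8
K@3: s1:8  s2:4  s3:7  s4:3  s5:0  s6:0 → peak 8
K@4: s1:8  s2:4  s3:4  s4:3  s5:3  s6:0 → peak 8
K@5: s1:8  s2:4  s3:4  s4:0  s5:3  s6:3 → peak 8
Best is K@2, peak 8.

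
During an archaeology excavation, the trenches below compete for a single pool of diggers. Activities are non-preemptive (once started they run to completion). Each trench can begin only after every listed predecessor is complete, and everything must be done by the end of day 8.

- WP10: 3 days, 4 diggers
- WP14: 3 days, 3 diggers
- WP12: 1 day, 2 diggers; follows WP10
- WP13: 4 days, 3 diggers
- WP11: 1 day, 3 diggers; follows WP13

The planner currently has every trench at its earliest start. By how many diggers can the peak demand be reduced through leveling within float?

Early-start peak: d1:10  d2:10  d3:10  d4:5  d5:3  d6:0  d7:0  d8:0 ⇒ 10.
Leveled (WP10@1, WP14@4, WP12@7, WP13@4, WP11@8): d1:4  d2:4  d3:4  d4:6  d5:6  d6:6  d7:5  d8:3 ⇒ 6.
Reduction 10 − 6 = 4.

4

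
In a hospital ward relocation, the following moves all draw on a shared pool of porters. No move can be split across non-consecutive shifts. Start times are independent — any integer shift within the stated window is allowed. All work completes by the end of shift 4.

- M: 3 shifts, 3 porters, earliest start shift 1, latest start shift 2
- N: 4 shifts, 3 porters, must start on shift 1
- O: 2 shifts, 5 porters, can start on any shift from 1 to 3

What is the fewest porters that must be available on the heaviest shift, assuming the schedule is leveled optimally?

Schedule M@1, N@1, O@1: s1:11  s2:11  s3:6  s4:3 — peak 11.
No arrangement of the 6 feasible schedules does better.

11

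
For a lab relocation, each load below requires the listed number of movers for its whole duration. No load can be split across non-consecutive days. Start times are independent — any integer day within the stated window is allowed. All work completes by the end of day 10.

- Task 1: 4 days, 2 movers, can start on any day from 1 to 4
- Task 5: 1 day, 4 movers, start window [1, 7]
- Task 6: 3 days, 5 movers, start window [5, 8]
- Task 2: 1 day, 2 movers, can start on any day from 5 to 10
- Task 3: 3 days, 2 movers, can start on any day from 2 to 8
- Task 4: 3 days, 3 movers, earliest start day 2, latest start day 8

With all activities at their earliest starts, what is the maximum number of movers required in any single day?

7

Early-start schedule: Task 1@1, Task 5@1, Task 6@5, Task 2@5, Task 3@2, Task 4@2.
Load per day: day 1: 6, day 2: 7, day 3: 7, day 4: 7, day 5: 7, day 6: 5, day 7: 5, day 8: 0, day 9: 0, day 10: 0.
Peak is 7.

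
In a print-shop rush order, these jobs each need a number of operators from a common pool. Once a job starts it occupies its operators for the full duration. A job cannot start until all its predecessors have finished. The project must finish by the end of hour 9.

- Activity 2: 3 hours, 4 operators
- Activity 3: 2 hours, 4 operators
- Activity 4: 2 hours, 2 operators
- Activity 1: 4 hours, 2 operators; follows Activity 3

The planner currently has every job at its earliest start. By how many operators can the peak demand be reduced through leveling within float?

Early-start peak: h1:10  h2:10  h3:6  h4:2  h5:2  h6:2  h7:0  h8:0  h9:0 ⇒ 10.
Leveled (Activity 2@1, Activity 3@4, Activity 4@6, Activity 1@6): h1:4  h2:4  h3:4  h4:4  h5:4  h6:4  h7:4  h8:2  h9:2 ⇒ 4.
Reduction 10 − 4 = 6.

6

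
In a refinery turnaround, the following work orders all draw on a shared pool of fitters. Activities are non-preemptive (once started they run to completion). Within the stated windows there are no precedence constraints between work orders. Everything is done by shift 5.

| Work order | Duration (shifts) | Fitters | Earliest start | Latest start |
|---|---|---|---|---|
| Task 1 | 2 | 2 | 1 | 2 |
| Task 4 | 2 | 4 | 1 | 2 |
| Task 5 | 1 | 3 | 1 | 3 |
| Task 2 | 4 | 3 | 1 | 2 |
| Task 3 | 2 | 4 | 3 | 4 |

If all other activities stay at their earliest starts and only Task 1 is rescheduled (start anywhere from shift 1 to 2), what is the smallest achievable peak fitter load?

Task 1@1: s1:12  s2:9  s3:7  s4:7  s5:0 → peak 12
Task 1@2: s1:10  s2:9  s3:9  s4:7  s5:0 → peak 10
Best is Task 1@2, peak 10.

10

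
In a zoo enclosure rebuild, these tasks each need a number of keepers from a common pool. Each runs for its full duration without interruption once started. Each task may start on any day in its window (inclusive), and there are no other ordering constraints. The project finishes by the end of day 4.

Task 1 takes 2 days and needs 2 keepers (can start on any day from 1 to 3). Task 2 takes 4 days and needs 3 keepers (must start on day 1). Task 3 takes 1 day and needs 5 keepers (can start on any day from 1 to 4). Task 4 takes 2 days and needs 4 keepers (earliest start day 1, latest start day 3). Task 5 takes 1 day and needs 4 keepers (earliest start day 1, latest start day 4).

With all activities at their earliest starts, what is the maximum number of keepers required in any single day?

18

Early-start schedule: Task 1@1, Task 2@1, Task 3@1, Task 4@1, Task 5@1.
Load per day: day 1: 18, day 2: 9, day 3: 3, day 4: 3.
Peak is 18.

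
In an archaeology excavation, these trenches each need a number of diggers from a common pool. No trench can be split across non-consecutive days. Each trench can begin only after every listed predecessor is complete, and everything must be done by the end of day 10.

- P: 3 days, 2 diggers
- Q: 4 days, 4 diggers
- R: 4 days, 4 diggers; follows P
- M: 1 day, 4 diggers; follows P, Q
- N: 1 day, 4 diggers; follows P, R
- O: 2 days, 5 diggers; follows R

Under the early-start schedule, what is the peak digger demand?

9

Early-start schedule: P@1, Q@1, R@4, M@5, N@8, O@8.
Load per day: day 1: 6, day 2: 6, day 3: 6, day 4: 8, day 5: 8, day 6: 4, day 7: 4, day 8: 9, day 9: 5, day 10: 0.
Peak is 9.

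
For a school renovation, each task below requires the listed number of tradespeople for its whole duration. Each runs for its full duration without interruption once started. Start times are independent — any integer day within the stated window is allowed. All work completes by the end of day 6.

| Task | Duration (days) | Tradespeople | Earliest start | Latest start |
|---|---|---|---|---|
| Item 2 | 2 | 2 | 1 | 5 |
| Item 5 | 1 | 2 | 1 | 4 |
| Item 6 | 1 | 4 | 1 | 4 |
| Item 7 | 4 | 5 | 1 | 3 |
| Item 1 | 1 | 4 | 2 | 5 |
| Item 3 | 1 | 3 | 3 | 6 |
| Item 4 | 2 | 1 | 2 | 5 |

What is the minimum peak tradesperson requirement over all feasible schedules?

8

Early-start (Item 2@1, Item 5@1, Item 6@1, Item 7@1, Item 1@2, Item 3@3, Item 4@2) gives peak 13: d1:13  d2:12  d3:9  d4:5  d5:0  d6:0.
Shift Item 7→3, Item 4→4.
Schedule Item 2@1, Item 5@1, Item 6@1, Item 7@3, Item 1@2, Item 3@3, Item 4@4: d1:8  d2:6  d3:8  d4:6  d5:6  d6:5 — peak 8.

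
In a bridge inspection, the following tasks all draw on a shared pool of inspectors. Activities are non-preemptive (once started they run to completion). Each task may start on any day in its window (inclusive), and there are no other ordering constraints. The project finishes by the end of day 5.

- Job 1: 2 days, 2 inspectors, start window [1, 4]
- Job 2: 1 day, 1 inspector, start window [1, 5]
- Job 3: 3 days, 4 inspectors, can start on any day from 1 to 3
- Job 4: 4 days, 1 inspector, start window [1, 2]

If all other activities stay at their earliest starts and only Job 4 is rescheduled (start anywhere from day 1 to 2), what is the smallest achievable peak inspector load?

7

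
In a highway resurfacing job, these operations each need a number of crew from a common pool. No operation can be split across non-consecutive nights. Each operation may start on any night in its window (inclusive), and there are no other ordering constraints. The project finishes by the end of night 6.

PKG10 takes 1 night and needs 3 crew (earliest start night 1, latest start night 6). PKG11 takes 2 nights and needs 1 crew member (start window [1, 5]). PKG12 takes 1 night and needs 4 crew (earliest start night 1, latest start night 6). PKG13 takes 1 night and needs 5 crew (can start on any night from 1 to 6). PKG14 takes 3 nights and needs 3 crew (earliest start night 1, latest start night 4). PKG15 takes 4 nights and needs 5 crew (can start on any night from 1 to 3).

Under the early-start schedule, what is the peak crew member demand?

Early-start schedule: PKG10@1, PKG11@1, PKG12@1, PKG13@1, PKG14@1, PKG15@1.
Load per night: night 1: 21, night 2: 9, night 3: 8, night 4: 5, night 5: 0, night 6: 0.
Peak is 21.

21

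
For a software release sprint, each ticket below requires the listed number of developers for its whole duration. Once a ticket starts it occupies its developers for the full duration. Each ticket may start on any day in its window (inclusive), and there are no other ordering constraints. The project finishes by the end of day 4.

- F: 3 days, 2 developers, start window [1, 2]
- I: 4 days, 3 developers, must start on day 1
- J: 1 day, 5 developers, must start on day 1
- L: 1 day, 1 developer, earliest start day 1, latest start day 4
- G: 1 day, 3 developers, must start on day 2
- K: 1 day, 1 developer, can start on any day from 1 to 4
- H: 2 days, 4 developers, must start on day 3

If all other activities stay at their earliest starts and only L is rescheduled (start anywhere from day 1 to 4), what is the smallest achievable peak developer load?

L@1: d1:12  d2:8  d3:9  d4:7 → peak 12
L@2: d1:11  d2:9  d3:9  d4:7 → peak 11
L@3: d1:11  d2:8  d3:10  d4:7 → peak 11
L@4: d1:11  d2:8  d3:9  d4:8 → peak 11
Best is L@2, peak 11.

11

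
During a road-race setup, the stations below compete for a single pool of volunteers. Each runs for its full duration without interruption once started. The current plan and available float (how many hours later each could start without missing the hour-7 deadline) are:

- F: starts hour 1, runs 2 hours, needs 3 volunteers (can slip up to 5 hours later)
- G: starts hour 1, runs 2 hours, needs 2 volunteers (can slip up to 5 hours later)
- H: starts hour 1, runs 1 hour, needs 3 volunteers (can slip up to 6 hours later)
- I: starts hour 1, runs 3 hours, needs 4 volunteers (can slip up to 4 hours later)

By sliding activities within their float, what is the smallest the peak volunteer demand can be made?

Early-start (F@1, G@1, H@1, I@1) gives peak 12: h1:12  h2:9  h3:4  h4:0  h5:0  h6:0  h7:0.
Shift H→3, I→4.
Schedule F@1, G@1, H@3, I@4: h1:5  h2:5  h3:3  h4:4  h5:4  h6:4  h7:0 — peak 5.

5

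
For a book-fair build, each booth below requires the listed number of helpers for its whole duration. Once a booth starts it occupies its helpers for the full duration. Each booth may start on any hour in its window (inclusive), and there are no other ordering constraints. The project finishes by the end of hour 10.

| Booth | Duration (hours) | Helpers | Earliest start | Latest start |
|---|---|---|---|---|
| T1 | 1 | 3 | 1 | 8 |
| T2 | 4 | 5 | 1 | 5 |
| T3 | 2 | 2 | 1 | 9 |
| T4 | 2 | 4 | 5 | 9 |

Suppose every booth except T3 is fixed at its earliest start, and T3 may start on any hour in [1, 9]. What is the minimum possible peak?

8

T3@1: h1:10  h2:7  h3:5  h4:5  h5:4  h6:4  h7:0  h8:0  h9:0  h10:0 → peak 10
T3@2: h1:8  h2:7  h3:7  h4:5  h5:4  h6:4  h7:0  h8:0  h9:0  h10:0 → peak 8
T3@3: h1:8  h2:5  h3:7  h4:7  h5:4  h6:4  h7:0  h8:0  h9:0  h10:0 → peak 8
T3@4: h1:8  h2:5  h3:5  h4:7  h5:6  h6:4  h7:0  h8:0  h9:0  h10:0 → peak 8
T3@5: h1:8  h2:5  h3:5  h4:5  h5:6  h6:6  h7:0  h8:0  h9:0  h10:0 → peak 8
T3@6: h1:8  h2:5  h3:5  h4:5  h5:4  h6:6  h7:2  h8:0  h9:0  h10:0 → peak 8
T3@7: h1:8  h2:5  h3:5  h4:5  h5:4  h6:4  h7:2  h8:2  h9:0  h10:0 → peak 8
T3@8: h1:8  h2:5  h3:5  h4:5  h5:4  h6:4  h7:0  h8:2  h9:2  h10:0 → peak 8
T3@9: h1:8  h2:5  h3:5  h4:5  h5:4  h6:4  h7:0  h8:0  h9:2  h10:2 → peak 8
Best is T3@2, peak 8.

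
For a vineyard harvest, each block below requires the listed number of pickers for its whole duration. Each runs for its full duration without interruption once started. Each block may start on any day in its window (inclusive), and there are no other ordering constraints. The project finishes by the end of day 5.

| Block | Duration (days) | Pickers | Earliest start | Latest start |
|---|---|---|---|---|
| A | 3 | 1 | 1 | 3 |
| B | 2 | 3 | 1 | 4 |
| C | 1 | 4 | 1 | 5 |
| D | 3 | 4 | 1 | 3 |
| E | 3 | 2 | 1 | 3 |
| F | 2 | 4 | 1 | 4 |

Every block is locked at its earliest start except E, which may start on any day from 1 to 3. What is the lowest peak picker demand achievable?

16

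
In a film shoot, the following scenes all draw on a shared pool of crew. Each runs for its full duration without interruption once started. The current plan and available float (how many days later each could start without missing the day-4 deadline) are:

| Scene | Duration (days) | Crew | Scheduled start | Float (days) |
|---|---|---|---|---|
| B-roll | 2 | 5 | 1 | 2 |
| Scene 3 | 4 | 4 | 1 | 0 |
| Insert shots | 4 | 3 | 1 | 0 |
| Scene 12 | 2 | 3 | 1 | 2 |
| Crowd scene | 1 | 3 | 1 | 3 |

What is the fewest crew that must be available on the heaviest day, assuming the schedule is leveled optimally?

13

Early-start (B-roll@1, Scene 3@1, Insert shots@1, Scene 12@1, Crowd scene@1) gives peak 18: d1:18  d2:15  d3:7  d4:7.
Shift Scene 12→3, Crowd scene→3.
Schedule B-roll@1, Scene 3@1, Insert shots@1, Scene 12@3, Crowd scene@3: d1:12  d2:12  d3:13  d4:10 — peak 13.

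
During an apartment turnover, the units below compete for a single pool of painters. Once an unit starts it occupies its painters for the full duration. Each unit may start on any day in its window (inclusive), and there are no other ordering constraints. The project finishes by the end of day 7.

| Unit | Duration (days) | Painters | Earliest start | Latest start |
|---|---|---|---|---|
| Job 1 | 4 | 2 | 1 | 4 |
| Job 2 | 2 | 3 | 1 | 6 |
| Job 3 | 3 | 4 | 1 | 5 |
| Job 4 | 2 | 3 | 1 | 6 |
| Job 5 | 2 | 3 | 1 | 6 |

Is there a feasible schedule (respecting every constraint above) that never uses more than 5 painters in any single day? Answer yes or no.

no

Total painter-days = 38; over 7 days the average is 38/7 > 5, so some day must exceed 5.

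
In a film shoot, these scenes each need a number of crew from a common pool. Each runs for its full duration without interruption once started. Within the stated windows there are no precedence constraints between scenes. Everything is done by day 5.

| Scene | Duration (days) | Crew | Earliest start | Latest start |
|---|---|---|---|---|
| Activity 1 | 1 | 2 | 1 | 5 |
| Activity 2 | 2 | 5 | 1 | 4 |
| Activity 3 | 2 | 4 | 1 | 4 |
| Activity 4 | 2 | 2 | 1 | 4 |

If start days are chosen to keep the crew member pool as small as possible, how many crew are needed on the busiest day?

Early-start (Activity 1@1, Activity 2@1, Activity 3@1, Activity 4@1) gives peak 13: d1:13  d2:11  d3:0  d4:0  d5:0.
Shift Activity 2→2, Activity 3→4, Activity 4→4.
Schedule Activity 1@1, Activity 2@2, Activity 3@4, Activity 4@4: d1:2  d2:5  d3:5  d4:6  d5:6 — peak 6.

6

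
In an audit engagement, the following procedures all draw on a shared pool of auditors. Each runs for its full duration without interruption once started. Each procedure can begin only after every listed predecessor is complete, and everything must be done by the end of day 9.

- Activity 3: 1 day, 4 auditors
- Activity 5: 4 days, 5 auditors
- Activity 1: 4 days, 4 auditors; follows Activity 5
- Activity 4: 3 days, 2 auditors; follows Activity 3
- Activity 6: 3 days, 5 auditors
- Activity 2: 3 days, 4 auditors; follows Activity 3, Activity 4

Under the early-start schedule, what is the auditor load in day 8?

4

At early start, day 8 has: Activity 1.
Demand: 4 = 4.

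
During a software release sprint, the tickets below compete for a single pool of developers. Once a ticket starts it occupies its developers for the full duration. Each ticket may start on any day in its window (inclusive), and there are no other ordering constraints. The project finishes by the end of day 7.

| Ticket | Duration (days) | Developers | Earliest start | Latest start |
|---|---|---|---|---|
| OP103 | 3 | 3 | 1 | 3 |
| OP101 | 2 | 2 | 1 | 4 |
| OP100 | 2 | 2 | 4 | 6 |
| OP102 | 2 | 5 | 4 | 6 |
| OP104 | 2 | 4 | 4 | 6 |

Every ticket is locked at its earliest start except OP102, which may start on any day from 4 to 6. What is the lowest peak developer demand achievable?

6

OP102@4: d1:5  d2:5  d3:3  d4:11  d5:11  d6:0  d7:0 → peak 11
OP102@5: d1:5  d2:5  d3:3  d4:6  d5:11  d6:5  d7:0 → peak 11
OP102@6: d1:5  d2:5  d3:3  d4:6  d5:6  d6:5  d7:5 → peak 6
Best is OP102@6, peak 6.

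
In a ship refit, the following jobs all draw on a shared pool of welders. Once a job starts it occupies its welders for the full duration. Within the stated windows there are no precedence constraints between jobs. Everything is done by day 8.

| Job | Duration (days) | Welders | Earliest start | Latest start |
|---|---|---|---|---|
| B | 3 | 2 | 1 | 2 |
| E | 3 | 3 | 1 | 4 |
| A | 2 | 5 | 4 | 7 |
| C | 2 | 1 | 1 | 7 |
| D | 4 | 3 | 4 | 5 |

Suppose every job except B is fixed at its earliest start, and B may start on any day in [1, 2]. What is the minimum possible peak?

B@1: d1:6  d2:6  d3:5  d4:8  d5:8  d6:3  d7:3  d8:0 → peak 8
B@2: d1:4  d2:6  d3:5  d4:10  d5:8  d6:3  d7:3  d8:0 → peak 10
Best is B@1, peak 8.

8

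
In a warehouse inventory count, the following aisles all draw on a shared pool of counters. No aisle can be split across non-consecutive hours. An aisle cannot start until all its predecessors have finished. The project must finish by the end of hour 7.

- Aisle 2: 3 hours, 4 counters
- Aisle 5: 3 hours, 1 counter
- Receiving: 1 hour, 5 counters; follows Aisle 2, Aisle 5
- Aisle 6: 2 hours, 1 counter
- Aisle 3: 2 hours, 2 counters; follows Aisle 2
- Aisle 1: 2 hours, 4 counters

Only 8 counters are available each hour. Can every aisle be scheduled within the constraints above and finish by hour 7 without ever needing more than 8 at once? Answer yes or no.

yes

Schedule Aisle 2@1, Aisle 5@1, Receiving@4, Aisle 6@1, Aisle 3@5, Aisle 1@5: h1:6  h2:6  h3:5  h4:5  h5:6  h6:6  h7:0 — peak 6 ≤ 8.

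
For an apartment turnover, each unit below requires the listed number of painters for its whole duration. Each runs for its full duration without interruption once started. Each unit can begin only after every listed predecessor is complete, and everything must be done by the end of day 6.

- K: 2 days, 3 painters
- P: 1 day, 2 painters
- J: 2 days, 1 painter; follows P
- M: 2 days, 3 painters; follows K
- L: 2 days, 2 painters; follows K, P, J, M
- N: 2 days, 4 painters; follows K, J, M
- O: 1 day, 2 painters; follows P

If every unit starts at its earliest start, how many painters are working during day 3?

4

At early start, day 3 has: J, M.
Demand: 1 + 3 = 4.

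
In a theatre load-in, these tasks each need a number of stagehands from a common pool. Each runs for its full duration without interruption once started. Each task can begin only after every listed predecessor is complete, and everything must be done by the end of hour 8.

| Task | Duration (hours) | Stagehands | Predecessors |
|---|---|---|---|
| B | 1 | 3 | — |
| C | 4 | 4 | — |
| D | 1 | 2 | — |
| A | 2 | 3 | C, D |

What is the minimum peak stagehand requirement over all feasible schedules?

Early-start (B@1, C@1, D@1, A@5) gives peak 9: h1:9  h2:4  h3:4  h4:4  h5:3  h6:3  h7:0  h8:0.
Shift C→2, D→6, A→7.
Schedule B@1, C@2, D@6, A@7: h1:3  h2:4  h3:4  h4:4  h5:4  h6:2  h7:3  h8:3 — peak 4.
Total stagehand-hours = 27 over 8 hours ⇒ peak ≥ ⌈27/8⌉ = 4, so 4 is optimal.

4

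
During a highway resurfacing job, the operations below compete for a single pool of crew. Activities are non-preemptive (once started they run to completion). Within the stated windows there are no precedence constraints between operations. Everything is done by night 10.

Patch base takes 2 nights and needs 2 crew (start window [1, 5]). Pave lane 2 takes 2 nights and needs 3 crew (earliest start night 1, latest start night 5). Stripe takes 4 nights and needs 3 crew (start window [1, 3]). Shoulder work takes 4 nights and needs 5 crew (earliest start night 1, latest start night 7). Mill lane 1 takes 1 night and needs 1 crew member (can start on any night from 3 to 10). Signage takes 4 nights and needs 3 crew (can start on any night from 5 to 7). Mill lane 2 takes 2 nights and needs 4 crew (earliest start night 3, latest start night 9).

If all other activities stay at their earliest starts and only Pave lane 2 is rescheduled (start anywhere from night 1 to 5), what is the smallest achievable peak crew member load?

13

Pave lane 2@1: n1:13  n2:13  n3:13  n4:12  n5:3  n6:3  n7:3  n8:3  n9:0  n10:0 → peak 13
Pave lane 2@2: n1:10  n2:13  n3:16  n4:12  n5:3  n6:3  n7:3  n8:3  n9:0  n10:0 → peak 16
Pave lane 2@3: n1:10  n2:10  n3:16  n4:15  n5:3  n6:3  n7:3  n8:3  n9:0  n10:0 → peak 16
Pave lane 2@4: n1:10  n2:10  n3:13  n4:15  n5:6  n6:3  n7:3  n8:3  n9:0  n10:0 → peak 15
Pave lane 2@5: n1:10  n2:10  n3:13  n4:12  n5:6  n6:6  n7:3  n8:3  n9:0  n10:0 → peak 13
Best is Pave lane 2@1, peak 13.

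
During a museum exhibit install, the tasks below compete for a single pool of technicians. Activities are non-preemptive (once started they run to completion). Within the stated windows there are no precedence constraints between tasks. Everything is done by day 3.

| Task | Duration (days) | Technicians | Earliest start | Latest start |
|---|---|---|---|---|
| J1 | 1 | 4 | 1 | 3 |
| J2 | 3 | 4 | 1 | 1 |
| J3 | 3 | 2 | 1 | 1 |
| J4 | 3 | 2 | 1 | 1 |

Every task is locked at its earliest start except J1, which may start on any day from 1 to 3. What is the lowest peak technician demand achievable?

J1@1: d1:12  d2:8  d3:8 → peak 12
J1@2: d1:8  d2:12  d3:8 → peak 12
J1@3: d1:8  d2:8  d3:12 → peak 12
Best is J1@1, peak 12.

12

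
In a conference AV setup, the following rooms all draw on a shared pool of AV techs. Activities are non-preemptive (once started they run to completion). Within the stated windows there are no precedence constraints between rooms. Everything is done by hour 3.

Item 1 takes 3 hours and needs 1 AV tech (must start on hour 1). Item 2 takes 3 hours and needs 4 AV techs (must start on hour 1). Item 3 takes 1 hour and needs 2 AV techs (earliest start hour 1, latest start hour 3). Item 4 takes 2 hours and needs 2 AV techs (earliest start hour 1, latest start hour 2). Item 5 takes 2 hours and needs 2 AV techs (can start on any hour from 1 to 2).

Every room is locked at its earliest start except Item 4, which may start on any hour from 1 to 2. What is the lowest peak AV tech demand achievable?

Item 4@1: h1:11  h2:9  h3:5 → peak 11
Item 4@2: h1:9  h2:9  h3:7 → peak 9
Best is Item 4@2, peak 9.

9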